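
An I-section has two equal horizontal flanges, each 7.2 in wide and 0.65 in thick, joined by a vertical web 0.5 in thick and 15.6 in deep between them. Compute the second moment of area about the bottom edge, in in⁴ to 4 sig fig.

I_base ≈ 2002 in⁴

Split into non-overlapping primitives; take the origin at the lower-left of the bounding box.
Bottom flange: 7.2 × 0.65, A = 4.68 in², y = 0.325 in, Ī = 0.164775 in⁴.
Web: 0.5 × 15.6, A = 7.8 in², y = 8.45 in, Ī = 158.184 in⁴.
Top flange: 7.2 × 0.65, A = 4.68 in², y = 16.575 in, Ī = 0.164775 in⁴.
Transfer each piece to a horizontal axis along the bottom face using Ī + A·d² with d = y − 0:
  bottom flange: d = 0.325 in → contributes +0.6591 in⁴
  web: d = 8.45 in → contributes +715.124 in⁴
  top flange: d = 16.575 in → contributes +1285.9 in⁴
Total I = 2001.69 in⁴.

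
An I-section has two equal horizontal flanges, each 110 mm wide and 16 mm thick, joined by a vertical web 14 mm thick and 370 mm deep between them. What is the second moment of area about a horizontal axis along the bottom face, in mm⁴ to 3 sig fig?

I_base ≈ 5.42 × 10⁸ mm⁴

Split into non-overlapping primitives; take the origin at the lower-left of the bounding box.
Bottom flange: 110 × 16, A = 1 760 mm², y = 8 mm, Ī = 37 547 mm⁴.
Web: 14 × 370, A = 5 180 mm², y = 201 mm, Ī = 59 095 167 mm⁴.
Top flange: 110 × 16, A = 1 760 mm², y = 394 mm, Ī = 37 547 mm⁴.
Transfer each piece to the base of the section using Ī + A·d² with d = y − 0:
  bottom flange: d = 8 mm → contributes +150 187 mm⁴
  web: d = 201 mm → contributes +268 372 347 mm⁴
  top flange: d = 394 mm → contributes +273 252 907 mm⁴
Total I = 541 775 440 mm⁴.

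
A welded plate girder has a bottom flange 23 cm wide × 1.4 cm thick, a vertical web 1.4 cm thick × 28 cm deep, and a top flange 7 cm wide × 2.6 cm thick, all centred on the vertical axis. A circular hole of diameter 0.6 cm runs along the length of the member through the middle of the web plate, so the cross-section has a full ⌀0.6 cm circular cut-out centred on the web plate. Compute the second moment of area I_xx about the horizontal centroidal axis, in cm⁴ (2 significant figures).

Decompose the section into non-overlapping parts with the origin at the bottom-left of its bounding rectangle.
Bottom plate: 23 × 1.4, A = 32.2 cm², y = 0.7 cm, Ī = 5.259 cm⁴.
Web plate: 1.4 × 28, A = 39.2 cm², y = 15.4 cm, Ī = 2 561 cm⁴.
Top plate: 7 × 2.6, A = 18.2 cm², y = 30.7 cm, Ī = 10.25 cm⁴.
Hole (subtracted): ⌀0.6, A = 0.2827 cm², y = 15.4 cm, Ī = 0.006362 cm⁴.
Centroid: ȳ = ΣA·y / ΣA = 13.22 cm.
Transfer each piece to the horizontal centroidal axis using Ī + A·d² with d = y − 13.22:
  bottom plate: d = -12.52 cm → contributes +5 051 cm⁴
  web plate: d = 2.182 cm → contributes +2 748 cm⁴
  top plate: d = 17.48 cm → contributes +5 572 cm⁴
  hole: d = 2.182 cm → contributes −1.352 cm⁴
Total I = 13 370 cm⁴.

I_xx ≈ 1.3 × 10⁴ cm⁴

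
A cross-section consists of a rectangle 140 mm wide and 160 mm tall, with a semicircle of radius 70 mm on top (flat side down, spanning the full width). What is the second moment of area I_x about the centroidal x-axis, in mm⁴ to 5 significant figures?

I_x ≈ 1.1937 × 10⁸ mm⁴

Split into non-overlapping primitives; take the origin at the lower-left of the bounding box.
Rectangular body: 140 × 160, A = 22 400 mm², y = 80 mm, Ī = 47 786 667 mm⁴.
Semicircular cap: semicircle r = 70, A = 7696.902 mm², y = 189.7089 mm, Ī = 2 635 265 mm⁴.
Centroid: ȳ = ΣA·y / ΣA = 108.0567 mm.
Transfer each piece to the centroidal x-axis using Ī + A·d² with d = y − 108.0567:
  rectangular body: d = -28.05667 mm → contributes +65 419 425 mm⁴
  semicircular cap: d = 81.65225 mm → contributes +53 951 207 mm⁴
Total I = 119 370 631 mm⁴.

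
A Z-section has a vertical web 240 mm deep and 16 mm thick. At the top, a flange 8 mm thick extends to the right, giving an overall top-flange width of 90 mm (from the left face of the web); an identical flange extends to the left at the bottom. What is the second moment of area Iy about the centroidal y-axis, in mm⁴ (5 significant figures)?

Iy ≈ 3.0198 × 10⁶ mm⁴

Split into non-overlapping primitives; take the origin at the lower-left of the bounding box.
Web: 16 × 240, A = 3 840 mm², x = 82 mm, Ī = 81 920 mm⁴.
Top flange (beyond web): 74 × 8, A = 592 mm², x = 127 mm, Ī = 270149.3 mm⁴.
Bottom flange (beyond web): 74 × 8, A = 592 mm², x = 37 mm, Ī = 270149.3 mm⁴.
Centroid: x̄ = ΣA·x / ΣA = 82 mm.
Transfer each piece to the centroidal y-axis using Ī + A·d² with d = x − 82:
  web: d = 0 mm → contributes +81 920 mm⁴
  top flange (beyond web): d = 45 mm → contributes +1 468 949 mm⁴
  bottom flange (beyond web): d = -45 mm → contributes +1 468 949 mm⁴
Total I = 3 019 819 mm⁴.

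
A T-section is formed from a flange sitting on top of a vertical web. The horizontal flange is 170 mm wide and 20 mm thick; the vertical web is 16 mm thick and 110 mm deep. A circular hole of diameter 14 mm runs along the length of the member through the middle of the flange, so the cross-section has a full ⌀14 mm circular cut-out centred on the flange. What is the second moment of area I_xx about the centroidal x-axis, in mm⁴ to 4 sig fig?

Split into non-overlapping primitives; take the origin at the lower-left of the bounding box.
Flange: 170 × 20, A = 3 400 mm², y = 120 mm, Ī = 113 333 mm⁴.
Web: 16 × 110, A = 1 760 mm², y = 55 mm, Ī = 1 774 667 mm⁴.
Hole (subtracted): ⌀14, A = 153.938 mm², y = 120 mm, Ī = 1885.74 mm⁴.
Centroid: ȳ = ΣA·y / ΣA = 97.1477 mm.
Transfer each piece to the centroidal x-axis using Ī + A·d² with d = y − 97.1477:
  flange: d = 22.8523 mm → contributes +1 888 906 mm⁴
  web: d = -42.1477 mm → contributes +4 901 182 mm⁴
  hole: d = 22.8523 mm → contributes −82276.4 mm⁴
Total I = 6 707 812 mm⁴.

I_xx ≈ 6.708 × 10⁶ mm⁴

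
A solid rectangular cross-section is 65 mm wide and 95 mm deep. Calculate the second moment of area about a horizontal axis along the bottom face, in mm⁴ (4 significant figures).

I_base ≈ 1.858 × 10⁷ mm⁴

The section: 65 × 95, A = 6 175 mm², y = 47.5 mm, Ī = 4 644 115 mm⁴.
Transfer it to the bottom edge using Ī + A·d² with d = y − 0:
  the section: d = 47.5 mm → contributes +18 576 458 mm⁴
Total I = 18 576 458 mm⁴.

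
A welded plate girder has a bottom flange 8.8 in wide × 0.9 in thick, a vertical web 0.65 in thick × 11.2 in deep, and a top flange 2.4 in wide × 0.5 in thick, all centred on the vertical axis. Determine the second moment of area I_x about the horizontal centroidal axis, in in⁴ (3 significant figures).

I_x ≈ 306 in⁴

Treat the section as a set of non-overlapping primitives; coordinates are from the bounding-box lower-left.
Bottom plate: 8.8 × 0.9, A = 7.92 in², y = 0.45 in, Ī = 0.5346 in⁴.
Web plate: 0.65 × 11.2, A = 7.28 in², y = 6.5 in, Ī = 76.1 in⁴.
Top plate: 2.4 × 0.5, A = 1.2 in², y = 12.35 in, Ī = 0.025 in⁴.
Centroid: ȳ = ΣA·y / ΣA = 4.0063 in.
Transfer each piece to the horizontal centroidal axis using Ī + A·d² with d = y − 4.0063:
  bottom plate: d = -3.5563 in → contributes +100.7 in⁴
  web plate: d = 2.4937 in → contributes +121.37 in⁴
  top plate: d = 8.3437 in → contributes +83.565 in⁴
Total I = 305.64 in⁴.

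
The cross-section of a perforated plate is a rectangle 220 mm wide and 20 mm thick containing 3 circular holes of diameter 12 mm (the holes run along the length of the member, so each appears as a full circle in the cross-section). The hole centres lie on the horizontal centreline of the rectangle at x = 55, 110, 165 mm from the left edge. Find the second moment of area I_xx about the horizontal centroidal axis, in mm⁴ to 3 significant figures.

Split into non-overlapping primitives; take the origin at the lower-left of the bounding box.
Plate: 220 × 20, A = 4 400 mm², y = 10 mm, Ī = 146 667 mm⁴.
Hole 1 (subtracted): ⌀12, A = 113.1 mm², y = 10 mm, Ī = 1017.9 mm⁴.
Hole 2 (subtracted): ⌀12, A = 113.1 mm², y = 10 mm, Ī = 1017.9 mm⁴.
Hole 3 (subtracted): ⌀12, A = 113.1 mm², y = 10 mm, Ī = 1017.9 mm⁴.
By symmetry the centroid is at mid-height, ȳ = 10 mm.
All pieces are centred on the horizontal centroidal axis, so I = ΣĪ (holes subtracted) = 143 613 mm⁴.

I_xx ≈ 1.44 × 10⁵ mm⁴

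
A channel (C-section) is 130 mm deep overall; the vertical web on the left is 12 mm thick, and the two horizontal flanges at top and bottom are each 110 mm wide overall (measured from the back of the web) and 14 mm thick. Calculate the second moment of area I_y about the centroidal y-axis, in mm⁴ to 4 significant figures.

I_y ≈ 5.223 × 10⁶ mm⁴

Break the section into simple shapes (no overlaps), measuring from the bottom-left corner of the bounding box.
Web: 12 × 130, A = 1 560 mm², x = 6 mm, Ī = 18 720 mm⁴.
Top flange (beyond web): 98 × 14, A = 1 372 mm², x = 61 mm, Ī = 1 098 057 mm⁴.
Bottom flange (beyond web): 98 × 14, A = 1 372 mm², x = 61 mm, Ī = 1 098 057 mm⁴.
Centroid: x̄ = ΣA·x / ΣA = 41.0651 mm.
Transfer each piece to the centroidal y-axis using Ī + A·d² with d = x − 41.0651:
  web: d = -35.0651 mm → contributes +1 936 831 mm⁴
  top flange (beyond web): d = 19.9349 mm → contributes +1 643 293 mm⁴
  bottom flange (beyond web): d = 19.9349 mm → contributes +1 643 293 mm⁴
Total I = 5 223 416 mm⁴.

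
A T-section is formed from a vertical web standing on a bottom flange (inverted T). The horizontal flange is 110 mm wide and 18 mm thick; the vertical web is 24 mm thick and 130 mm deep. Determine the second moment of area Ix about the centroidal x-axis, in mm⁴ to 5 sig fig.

Ix ≈ 1.1081 × 10⁷ mm⁴

Break the section into simple shapes (no overlaps), measuring from the bottom-left corner of the bounding box.
Flange: 110 × 18, A = 1 980 mm², y = 9 mm, Ī = 53 460 mm⁴.
Web: 24 × 130, A = 3 120 mm², y = 83 mm, Ī = 4 394 000 mm⁴.
Centroid: ȳ = ΣA·y / ΣA = 54.27059 mm.
Transfer each piece to the centroidal x-axis using Ī + A·d² with d = y − 54.27059:
  flange: d = -45.27059 mm → contributes +4 111 324 mm⁴
  web: d = 28.72941 mm → contributes +6 969 183 mm⁴
Total I = 11 080 507 mm⁴.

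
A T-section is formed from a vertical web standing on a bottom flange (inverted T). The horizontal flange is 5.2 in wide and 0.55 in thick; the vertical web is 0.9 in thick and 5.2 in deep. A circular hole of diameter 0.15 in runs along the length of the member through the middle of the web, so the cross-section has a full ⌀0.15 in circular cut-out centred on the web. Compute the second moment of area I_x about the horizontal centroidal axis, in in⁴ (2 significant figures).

Split into non-overlapping primitives; take the origin at the lower-left of the bounding box.
Flange: 5.2 × 0.55, A = 2.86 in², y = 0.275 in, Ī = 0.0721 in⁴.
Web: 0.9 × 5.2, A = 4.68 in², y = 3.15 in, Ī = 10.55 in⁴.
Hole (subtracted): ⌀0.15, A = 0.01767 in², y = 3.15 in, Ī = 0.00002485 in⁴.
Centroid: ȳ = ΣA·y / ΣA = 2.057 in.
Transfer each piece to the horizontal centroidal axis using Ī + A·d² with d = y − 2.057:
  flange: d = -1.782 in → contributes +9.153 in⁴
  web: d = 1.093 in → contributes +16.14 in⁴
  hole: d = 1.093 in → contributes −0.02114 in⁴
Total I = 25.27 in⁴.

I_x ≈ 25 in⁴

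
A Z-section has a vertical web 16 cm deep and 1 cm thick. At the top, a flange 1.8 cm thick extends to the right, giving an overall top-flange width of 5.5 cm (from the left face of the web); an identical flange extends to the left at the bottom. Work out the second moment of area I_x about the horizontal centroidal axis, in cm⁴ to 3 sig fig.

Treat the section as a set of non-overlapping primitives; coordinates are from the bounding-box lower-left.
Web: 1 × 16, A = 16 cm², y = 8 cm, Ī = 341.33 cm⁴.
Top flange (beyond web): 4.5 × 1.8, A = 8.1 cm², y = 15.1 cm, Ī = 2.187 cm⁴.
Bottom flange (beyond web): 4.5 × 1.8, A = 8.1 cm², y = 0.9 cm, Ī = 2.187 cm⁴.
Centroid: ȳ = ΣA·y / ΣA = 8 cm.
Transfer each piece to the horizontal centroidal axis using Ī + A·d² with d = y − 8:
  web: d = 0 cm → contributes +341.33 cm⁴
  top flange (beyond web): d = 7.1 cm → contributes +410.51 cm⁴
  bottom flange (beyond web): d = -7.1 cm → contributes +410.51 cm⁴
Total I = 1162.3 cm⁴.

I_x ≈ 1160 cm⁴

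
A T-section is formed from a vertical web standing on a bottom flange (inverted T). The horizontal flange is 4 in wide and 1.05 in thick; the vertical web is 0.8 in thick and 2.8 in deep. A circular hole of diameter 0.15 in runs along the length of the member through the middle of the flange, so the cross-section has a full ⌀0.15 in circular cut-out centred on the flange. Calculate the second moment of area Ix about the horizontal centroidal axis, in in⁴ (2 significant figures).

Ix ≈ 7.3 in⁴

Break the section into simple shapes (no overlaps), measuring from the bottom-left corner of the bounding box.
Flange: 4 × 1.05, A = 4.2 in², y = 0.525 in, Ī = 0.3859 in⁴.
Web: 0.8 × 2.8, A = 2.24 in², y = 2.45 in, Ī = 1.463 in⁴.
Hole (subtracted): ⌀0.15, A = 0.01767 in², y = 0.525 in, Ī = 0.00002485 in⁴.
Centroid: ȳ = ΣA·y / ΣA = 1.196 in.
Transfer each piece to the horizontal centroidal axis using Ī + A·d² with d = y − 1.196:
  flange: d = -0.6714 in → contributes +2.279 in⁴
  web: d = 1.254 in → contributes +4.984 in⁴
  hole: d = -0.6714 in → contributes −0.007991 in⁴
Total I = 7.255 in⁴.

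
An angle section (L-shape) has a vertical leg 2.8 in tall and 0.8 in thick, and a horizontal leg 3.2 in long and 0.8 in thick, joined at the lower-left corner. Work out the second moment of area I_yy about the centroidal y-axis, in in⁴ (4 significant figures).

I_yy ≈ 3.688 in⁴

Decompose the section into non-overlapping parts with the origin at the bottom-left of its bounding rectangle.
Vertical leg: 0.8 × 2.8, A = 2.24 in², x = 0.4 in, Ī = 0.119467 in⁴.
Horizontal leg (remainder): 2.4 × 0.8, A = 1.92 in², x = 2 in, Ī = 0.9216 in⁴.
Centroid: x̄ = ΣA·x / ΣA = 1.13846 in.
Transfer each piece to the centroidal y-axis using Ī + A·d² with d = x − 1.13846:
  vertical leg: d = -0.738462 in → contributes +1.341 in⁴
  horizontal leg (remainder): d = 0.861538 in → contributes +2.34672 in⁴
Total I = 3.68771 in⁴.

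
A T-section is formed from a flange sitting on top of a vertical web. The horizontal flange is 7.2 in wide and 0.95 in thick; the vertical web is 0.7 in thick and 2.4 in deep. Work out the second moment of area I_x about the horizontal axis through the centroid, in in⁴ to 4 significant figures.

Treat the section as a set of non-overlapping primitives; coordinates are from the bounding-box lower-left.
Flange: 7.2 × 0.95, A = 6.84 in², y = 2.875 in, Ī = 0.514425 in⁴.
Web: 0.7 × 2.4, A = 1.68 in², y = 1.2 in, Ī = 0.8064 in⁴.
Centroid: ȳ = ΣA·y / ΣA = 2.54472 in.
Transfer each piece to the horizontal axis through the centroid using Ī + A·d² with d = y − 2.54472:
  flange: d = 0.330282 in → contributes +1.26057 in⁴
  web: d = -1.34472 in → contributes +3.84429 in⁴
Total I = 5.10486 in⁴.

I_x ≈ 5.105 in⁴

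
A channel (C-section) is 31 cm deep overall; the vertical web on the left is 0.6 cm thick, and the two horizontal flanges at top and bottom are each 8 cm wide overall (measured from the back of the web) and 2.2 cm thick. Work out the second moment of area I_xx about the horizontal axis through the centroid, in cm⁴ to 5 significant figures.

I_xx ≈ 8254.3 cm⁴

Split into non-overlapping primitives; take the origin at the lower-left of the bounding box.
Web: 0.6 × 31, A = 18.6 cm², y = 15.5 cm, Ī = 1489.55 cm⁴.
Top flange (beyond web): 7.4 × 2.2, A = 16.28 cm², y = 29.9 cm, Ī = 6.566267 cm⁴.
Bottom flange (beyond web): 7.4 × 2.2, A = 16.28 cm², y = 1.1 cm, Ī = 6.566267 cm⁴.
By symmetry the centroid is at mid-height, ȳ = 15.5 cm.
Transfer each piece to the horizontal axis through the centroid using Ī + A·d² with d = y − 15.5:
  web: d = 0 cm → contributes +1489.55 cm⁴
  top flange (beyond web): d = 14.4 cm → contributes +3382.387 cm⁴
  bottom flange (beyond web): d = -14.4 cm → contributes +3382.387 cm⁴
Total I = 8254.324 cm⁴.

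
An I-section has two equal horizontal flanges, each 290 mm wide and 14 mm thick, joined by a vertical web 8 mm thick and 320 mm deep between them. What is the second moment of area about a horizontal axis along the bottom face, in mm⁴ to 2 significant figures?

Decompose the section into non-overlapping parts with the origin at the bottom-left of its bounding rectangle.
Bottom flange: 290 × 14, A = 4 060 mm², y = 7 mm, Ī = 66 313 mm⁴.
Web: 8 × 320, A = 2 560 mm², y = 174 mm, Ī = 21 845 333 mm⁴.
Top flange: 290 × 14, A = 4 060 mm², y = 341 mm, Ī = 66 313 mm⁴.
Transfer each piece to the bottom edge using Ī + A·d² with d = y − 0:
  bottom flange: d = 7 mm → contributes +265 253 mm⁴
  web: d = 174 mm → contributes +99 351 893 mm⁴
  top flange: d = 341 mm → contributes +472 167 173 mm⁴
Total I = 571 784 320 mm⁴.

I_base ≈ 5.7 × 10⁸ mm⁴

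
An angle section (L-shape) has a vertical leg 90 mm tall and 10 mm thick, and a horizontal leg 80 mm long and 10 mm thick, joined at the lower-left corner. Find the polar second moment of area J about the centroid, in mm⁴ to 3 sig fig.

Treat the section as a set of non-overlapping primitives; coordinates are from the bounding-box lower-left.
Vertical leg: 10 × 90, A = 900 mm², y = 45 mm, Ī = 607 500 mm⁴.
Horizontal leg (remainder): 70 × 10, A = 700 mm², y = 5 mm, Ī = 5833.3 mm⁴.
Centroid: ȳ = ΣA·y / ΣA = 27.5 mm.
Transfer each piece to the centroidal x-axis using Ī + A·d² with d = y − 27.5:
  vertical leg: d = 17.5 mm → contributes +883 125 mm⁴
  horizontal leg (remainder): d = -22.5 mm → contributes +360 208 mm⁴
Total I = 1 243 333 mm⁴.
For the y-axis: x̄ = 22.5 mm.
Repeating about the centroidal y-axis gives I_y = 923 333 mm⁴.
Polar second moment: J = I_x + I_y = 2 166 667 mm⁴.

J ≈ 2.17 × 10⁶ mm⁴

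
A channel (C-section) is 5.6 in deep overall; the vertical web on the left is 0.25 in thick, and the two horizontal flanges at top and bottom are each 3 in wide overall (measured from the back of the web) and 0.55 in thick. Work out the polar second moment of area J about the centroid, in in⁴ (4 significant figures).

J ≈ 27.09 in⁴

Treat the section as a set of non-overlapping primitives; coordinates are from the bounding-box lower-left.
Web: 0.25 × 5.6, A = 1.4 in², y = 2.8 in, Ī = 3.65867 in⁴.
Top flange (beyond web): 2.75 × 0.55, A = 1.5125 in², y = 5.325 in, Ī = 0.0381276 in⁴.
Bottom flange (beyond web): 2.75 × 0.55, A = 1.5125 in², y = 0.275 in, Ī = 0.0381276 in⁴.
By symmetry the centroid is at mid-height, ȳ = 2.8 in.
Transfer each piece to the centroidal x-axis using Ī + A·d² with d = y − 2.8:
  web: d = 0 in → contributes +3.65867 in⁴
  top flange (beyond web): d = 2.525 in → contributes +9.68126 in⁴
  bottom flange (beyond web): d = -2.525 in → contributes +9.68126 in⁴
Total I = 23.0212 in⁴.
For the y-axis: x̄ = 1.15042 in.
Repeating about the centroidal y-axis gives I_y = 4.06706 in⁴.
Polar second moment: J = I_x + I_y = 27.0882 in⁴.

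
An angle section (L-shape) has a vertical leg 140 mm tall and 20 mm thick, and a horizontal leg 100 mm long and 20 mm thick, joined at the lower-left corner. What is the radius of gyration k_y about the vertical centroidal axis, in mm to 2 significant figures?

Break the section into simple shapes (no overlaps), measuring from the bottom-left corner of the bounding box.
Vertical leg: 20 × 140, A = 2 800 mm², x = 10 mm, Ī = 93 333 mm⁴.
Horizontal leg (remainder): 80 × 20, A = 1 600 mm², x = 60 mm, Ī = 853 333 mm⁴.
Centroid: x̄ = ΣA·x / ΣA = 28.18 mm.
Transfer each piece to the vertical centroidal axis using Ī + A·d² with d = x − 28.18:
  vertical leg: d = -18.18 mm → contributes +1 018 953 mm⁴
  horizontal leg (remainder): d = 31.82 mm → contributes +2 473 168 mm⁴
Total I = 3 492 121 mm⁴.
Radius of gyration: k = √(I/A) = √(3 492 121 / 4 400) = 28.17 mm.

k_y ≈ 28 mm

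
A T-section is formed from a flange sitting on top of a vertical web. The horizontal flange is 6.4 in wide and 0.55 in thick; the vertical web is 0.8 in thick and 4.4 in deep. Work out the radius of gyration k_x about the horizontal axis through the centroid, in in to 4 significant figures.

Break the section into simple shapes (no overlaps), measuring from the bottom-left corner of the bounding box.
Flange: 6.4 × 0.55, A = 3.52 in², y = 4.675 in, Ī = 0.0887333 in⁴.
Web: 0.8 × 4.4, A = 3.52 in², y = 2.2 in, Ī = 5.67893 in⁴.
Centroid: ȳ = ΣA·y / ΣA = 3.4375 in.
Transfer each piece to the horizontal axis through the centroid using Ī + A·d² with d = y − 3.4375:
  flange: d = 1.2375 in → contributes +5.47928 in⁴
  web: d = -1.2375 in → contributes +11.0695 in⁴
Total I = 16.5488 in⁴.
Radius of gyration: k = √(I/A) = √(16.5488 / 7.04) = 1.53319 in.

k_x ≈ 1.533 in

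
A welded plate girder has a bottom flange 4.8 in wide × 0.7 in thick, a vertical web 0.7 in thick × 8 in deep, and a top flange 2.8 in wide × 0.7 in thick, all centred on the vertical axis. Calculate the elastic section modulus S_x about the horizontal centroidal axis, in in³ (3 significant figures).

S_x ≈ 24.2 in³

Break the section into simple shapes (no overlaps), measuring from the bottom-left corner of the bounding box.
Bottom plate: 4.8 × 0.7, A = 3.36 in², y = 0.35 in, Ī = 0.1372 in⁴.
Web plate: 0.7 × 8, A = 5.6 in², y = 4.7 in, Ī = 29.867 in⁴.
Top plate: 2.8 × 0.7, A = 1.96 in², y = 9.05 in, Ī = 0.080033 in⁴.
Centroid: ȳ = ΣA·y / ΣA = 4.1423 in.
Transfer each piece to the horizontal centroidal axis using Ī + A·d² with d = y − 4.1423:
  bottom plate: d = -3.7923 in → contributes +48.459 in⁴
  web plate: d = 0.55769 in → contributes +31.608 in⁴
  top plate: d = 4.9077 in → contributes +47.288 in⁴
Total I = 127.36 in⁴.
Extreme fibre distance c = 5.2577 in; S = I/c = 24.223 in³.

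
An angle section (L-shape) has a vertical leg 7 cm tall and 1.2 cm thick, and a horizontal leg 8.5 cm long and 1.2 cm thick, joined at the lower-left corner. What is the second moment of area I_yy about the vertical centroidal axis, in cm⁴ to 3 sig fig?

Treat the section as a set of non-overlapping primitives; coordinates are from the bounding-box lower-left.
Vertical leg: 1.2 × 7, A = 8.4 cm², x = 0.6 cm, Ī = 1.008 cm⁴.
Horizontal leg (remainder): 7.3 × 1.2, A = 8.76 cm², x = 4.85 cm, Ī = 38.902 cm⁴.
Centroid: x̄ = ΣA·x / ΣA = 2.7696 cm.
Transfer each piece to the vertical centroidal axis using Ī + A·d² with d = x − 2.7696:
  vertical leg: d = -2.1696 cm → contributes +40.547 cm⁴
  horizontal leg (remainder): d = 2.0804 cm → contributes +76.816 cm⁴
Total I = 117.36 cm⁴.

I_yy ≈ 117 cm⁴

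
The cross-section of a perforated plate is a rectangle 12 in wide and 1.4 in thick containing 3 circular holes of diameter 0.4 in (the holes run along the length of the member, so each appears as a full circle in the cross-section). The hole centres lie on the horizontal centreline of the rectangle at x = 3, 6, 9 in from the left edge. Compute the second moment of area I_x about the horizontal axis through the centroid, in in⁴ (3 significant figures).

I_x ≈ 2.74 in⁴

Split into non-overlapping primitives; take the origin at the lower-left of the bounding box.
Plate: 12 × 1.4, A = 16.8 in², y = 0.7 in, Ī = 2.744 in⁴.
Hole 1 (subtracted): ⌀0.4, A = 0.12566 in², y = 0.7 in, Ī = 0.0012566 in⁴.
Hole 2 (subtracted): ⌀0.4, A = 0.12566 in², y = 0.7 in, Ī = 0.0012566 in⁴.
Hole 3 (subtracted): ⌀0.4, A = 0.12566 in², y = 0.7 in, Ī = 0.0012566 in⁴.
By symmetry the centroid is at mid-height, ȳ = 0.7 in.
All pieces are centred on the horizontal axis through the centroid, so I = ΣĪ (holes subtracted) = 2.7402 in⁴.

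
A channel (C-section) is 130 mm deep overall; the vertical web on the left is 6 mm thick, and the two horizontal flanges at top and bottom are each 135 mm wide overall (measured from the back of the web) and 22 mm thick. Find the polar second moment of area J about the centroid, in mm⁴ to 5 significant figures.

J ≈ 2.8877 × 10⁷ mm⁴

Decompose the section into non-overlapping parts with the origin at the bottom-left of its bounding rectangle.
Web: 6 × 130, A = 780 mm², y = 65 mm, Ī = 1 098 500 mm⁴.
Top flange (beyond web): 129 × 22, A = 2 838 mm², y = 119 mm, Ī = 114 466 mm⁴.
Bottom flange (beyond web): 129 × 22, A = 2 838 mm², y = 11 mm, Ī = 114 466 mm⁴.
By symmetry the centroid is at mid-height, ȳ = 65 mm.
Transfer each piece to the centroidal x-axis using Ī + A·d² with d = y − 65:
  web: d = 0 mm → contributes +1 098 500 mm⁴
  top flange (beyond web): d = 54 mm → contributes +8 390 074 mm⁴
  bottom flange (beyond web): d = -54 mm → contributes +8 390 074 mm⁴
Total I = 17 878 648 mm⁴.
For the y-axis: x̄ = 62.3448 mm.
Repeating about the centroidal y-axis gives I_y = 10 998 036 mm⁴.
Polar second moment: J = I_x + I_y = 28 876 684 mm⁴.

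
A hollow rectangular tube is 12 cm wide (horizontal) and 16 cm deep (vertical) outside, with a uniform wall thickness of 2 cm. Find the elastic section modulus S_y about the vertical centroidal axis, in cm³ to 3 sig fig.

S_y ≈ 299 cm³

Split into non-overlapping primitives; take the origin at the lower-left of the bounding box.
Outer rectangle: 12 × 16, A = 192 cm², x = 6 cm, Ī = 2 304 cm⁴.
Inner void (subtracted): 8 × 12, A = 96 cm², x = 6 cm, Ī = 512 cm⁴.
By symmetry the centroid is at mid-width, x̄ = 6 cm.
All pieces are centred on the vertical centroidal axis, so I = ΣĪ (holes subtracted) = 1 792 cm⁴.
Extreme fibre distance c = 6 cm; S = I/c = 298.67 cm³.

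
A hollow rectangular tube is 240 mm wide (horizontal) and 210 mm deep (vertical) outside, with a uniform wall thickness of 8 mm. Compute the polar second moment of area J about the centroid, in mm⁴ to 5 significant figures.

J ≈ 1.0914 × 10⁸ mm⁴

Break the section into simple shapes (no overlaps), measuring from the bottom-left corner of the bounding box.
Outer rectangle: 240 × 210, A = 50 400 mm², y = 105 mm, Ī = 185 220 000 mm⁴.
Inner void (subtracted): 224 × 194, A = 43 456 mm², y = 105 mm, Ī = 136 292 501 mm⁴.
By symmetry the centroid is at mid-height, ȳ = 105 mm.
All pieces are centred on the centroidal x-axis, so I = ΣĪ (holes subtracted) = 48 927 499 mm⁴.
Repeating about the centroidal y-axis gives I_y = 60 215 979 mm⁴.
Polar second moment: J = I_x + I_y = 109 143 477 mm⁴.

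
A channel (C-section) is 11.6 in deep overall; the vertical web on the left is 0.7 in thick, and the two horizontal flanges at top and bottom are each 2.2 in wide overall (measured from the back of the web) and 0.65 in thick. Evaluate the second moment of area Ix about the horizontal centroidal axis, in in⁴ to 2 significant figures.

Ix ≈ 150 in⁴

Decompose the section into non-overlapping parts with the origin at the bottom-left of its bounding rectangle.
Web: 0.7 × 11.6, A = 8.12 in², y = 5.8 in, Ī = 91.05 in⁴.
Top flange (beyond web): 1.5 × 0.65, A = 0.975 in², y = 11.28 in, Ī = 0.03433 in⁴.
Bottom flange (beyond web): 1.5 × 0.65, A = 0.975 in², y = 0.325 in, Ī = 0.03433 in⁴.
By symmetry the centroid is at mid-height, ȳ = 5.8 in.
Transfer each piece to the horizontal centroidal axis using Ī + A·d² with d = y − 5.8:
  web: d = 0 in → contributes +91.05 in⁴
  top flange (beyond web): d = 5.475 in → contributes +29.26 in⁴
  bottom flange (beyond web): d = -5.475 in → contributes +29.26 in⁴
Total I = 149.6 in⁴.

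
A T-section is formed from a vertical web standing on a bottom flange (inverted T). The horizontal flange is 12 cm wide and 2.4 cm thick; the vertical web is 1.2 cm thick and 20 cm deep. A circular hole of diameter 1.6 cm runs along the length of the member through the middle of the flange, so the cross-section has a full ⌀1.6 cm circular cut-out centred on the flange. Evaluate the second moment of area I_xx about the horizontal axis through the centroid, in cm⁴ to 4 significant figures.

I_xx ≈ 2401 cm⁴

Treat the section as a set of non-overlapping primitives; coordinates are from the bounding-box lower-left.
Flange: 12 × 2.4, A = 28.8 cm², y = 1.2 cm, Ī = 13.824 cm⁴.
Web: 1.2 × 20, A = 24 cm², y = 12.4 cm, Ī = 800 cm⁴.
Hole (subtracted): ⌀1.6, A = 2.01062 cm², y = 1.2 cm, Ī = 0.321699 cm⁴.
Centroid: ȳ = ΣA·y / ΣA = 6.49244 cm.
Transfer each piece to the horizontal axis through the centroid using Ī + A·d² with d = y − 6.49244:
  flange: d = -5.29244 cm → contributes +820.511 cm⁴
  web: d = 5.90756 cm → contributes +1637.58 cm⁴
  hole: d = -5.29244 cm → contributes −56.6391 cm⁴
Total I = 2401.45 cm⁴.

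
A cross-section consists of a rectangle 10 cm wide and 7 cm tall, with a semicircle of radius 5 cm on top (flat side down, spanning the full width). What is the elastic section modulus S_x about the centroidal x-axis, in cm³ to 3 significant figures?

S_x ≈ 177 cm³

Break the section into simple shapes (no overlaps), measuring from the bottom-left corner of the bounding box.
Rectangular body: 10 × 7, A = 70 cm², y = 3.5 cm, Ī = 285.83 cm⁴.
Semicircular cap: semicircle r = 5, A = 39.27 cm², y = 9.1221 cm, Ī = 68.598 cm⁴.
Centroid: ȳ = ΣA·y / ΣA = 5.5205 cm.
Transfer each piece to the centroidal x-axis using Ī + A·d² with d = y − 5.5205:
  rectangular body: d = -2.0205 cm → contributes +571.6 cm⁴
  semicircular cap: d = 3.6016 cm → contributes +577.98 cm⁴
Total I = 1149.6 cm⁴.
Extreme fibre distance c = 6.4795 cm; S = I/c = 177.42 cm³.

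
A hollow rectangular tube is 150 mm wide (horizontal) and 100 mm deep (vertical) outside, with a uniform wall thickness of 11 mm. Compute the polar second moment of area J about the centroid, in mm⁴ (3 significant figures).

Break the section into simple shapes (no overlaps), measuring from the bottom-left corner of the bounding box.
Outer rectangle: 150 × 100, A = 15 000 mm², y = 50 mm, Ī = 12 500 000 mm⁴.
Inner void (subtracted): 128 × 78, A = 9 984 mm², y = 50 mm, Ī = 5 061 888 mm⁴.
By symmetry the centroid is at mid-height, ȳ = 50 mm.
All pieces are centred on the centroidal x-axis, so I = ΣĪ (holes subtracted) = 7 438 112 mm⁴.
Repeating about the centroidal y-axis gives I_y = 14 493 512 mm⁴.
Polar second moment: J = I_x + I_y = 21 931 624 mm⁴.

J ≈ 2.19 × 10⁷ mm⁴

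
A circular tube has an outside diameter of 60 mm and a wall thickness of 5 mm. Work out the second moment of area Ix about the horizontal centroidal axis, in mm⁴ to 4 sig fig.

Ix ≈ 3.294 × 10⁵ mm⁴

Break the section into simple shapes (no overlaps), measuring from the bottom-left corner of the bounding box.
Outer circle: ⌀60, A = 2827.43 mm², y = 30 mm, Ī = 636 173 mm⁴.
Bore (subtracted): ⌀50, A = 1963.5 mm², y = 30 mm, Ī = 306 796 mm⁴.
By symmetry the centroid is at mid-height, ȳ = 30 mm.
All pieces are centred on the horizontal centroidal axis, so I = ΣĪ (holes subtracted) = 329 376 mm⁴.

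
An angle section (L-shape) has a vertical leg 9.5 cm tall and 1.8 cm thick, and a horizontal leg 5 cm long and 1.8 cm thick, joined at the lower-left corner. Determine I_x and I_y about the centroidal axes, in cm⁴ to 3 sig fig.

I_x ≈ 194 cm⁴, I_y ≈ 36.5 cm⁴

Decompose the section into non-overlapping parts with the origin at the bottom-left of its bounding rectangle.
Vertical leg: 1.8 × 9.5, A = 17.1 cm², y = 4.75 cm, Ī = 128.61 cm⁴.
Horizontal leg (remainder): 3.2 × 1.8, A = 5.76 cm², y = 0.9 cm, Ī = 1.5552 cm⁴.
Centroid: ȳ = ΣA·y / ΣA = 3.7799 cm.
Transfer each piece to the centroidal x-axis using Ī + A·d² with d = y − 3.7799:
  vertical leg: d = 0.97008 cm → contributes +144.7 cm⁴
  horizontal leg (remainder): d = -2.8799 cm → contributes +49.328 cm⁴
Total I = 194.03 cm⁴.
For the y-axis: x̄ = 1.5299 cm.
Repeating about the centroidal y-axis gives I_y = 36.461 cm⁴.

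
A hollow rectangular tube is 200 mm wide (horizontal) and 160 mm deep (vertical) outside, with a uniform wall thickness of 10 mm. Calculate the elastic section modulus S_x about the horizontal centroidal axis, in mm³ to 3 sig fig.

Split into non-overlapping primitives; take the origin at the lower-left of the bounding box.
Outer rectangle: 200 × 160, A = 32 000 mm², y = 80 mm, Ī = 68 266 667 mm⁴.
Inner void (subtracted): 180 × 140, A = 25 200 mm², y = 80 mm, Ī = 41 160 000 mm⁴.
By symmetry the centroid is at mid-height, ȳ = 80 mm.
All pieces are centred on the horizontal centroidal axis, so I = ΣĪ (holes subtracted) = 27 106 667 mm⁴.
Extreme fibre distance c = 80 mm; S = I/c = 338 833 mm³.

S_x ≈ 3.39 × 10⁵ mm³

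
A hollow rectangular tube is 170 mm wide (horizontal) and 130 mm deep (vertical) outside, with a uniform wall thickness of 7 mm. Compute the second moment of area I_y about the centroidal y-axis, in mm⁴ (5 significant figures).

Split into non-overlapping primitives; take the origin at the lower-left of the bounding box.
Outer rectangle: 170 × 130, A = 22 100 mm², x = 85 mm, Ī = 53 224 167 mm⁴.
Inner void (subtracted): 156 × 116, A = 18 096 mm², x = 85 mm, Ī = 36 698 688 mm⁴.
By symmetry the centroid is at mid-width, x̄ = 85 mm.
All pieces are centred on the centroidal y-axis, so I = ΣĪ (holes subtracted) = 16 525 479 mm⁴.

I_y ≈ 1.6525 × 10⁷ mm⁴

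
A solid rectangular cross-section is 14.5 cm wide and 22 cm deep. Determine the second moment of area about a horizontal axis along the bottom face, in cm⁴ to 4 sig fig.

The section: 14.5 × 22, A = 319 cm², y = 11 cm, Ī = 12866.3 cm⁴.
Transfer it to the bottom edge using Ī + A·d² with d = y − 0:
  the section: d = 11 cm → contributes +51465.3 cm⁴
Total I = 51465.3 cm⁴.

I_base ≈ 5.147 × 10⁴ cm⁴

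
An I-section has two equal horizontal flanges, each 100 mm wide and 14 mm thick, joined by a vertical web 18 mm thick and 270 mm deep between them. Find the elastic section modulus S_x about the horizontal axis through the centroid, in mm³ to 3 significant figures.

S_x ≈ 5.77 × 10⁵ mm³

Decompose the section into non-overlapping parts with the origin at the bottom-left of its bounding rectangle.
Bottom flange: 100 × 14, A = 1 400 mm², y = 7 mm, Ī = 22 867 mm⁴.
Web: 18 × 270, A = 4 860 mm², y = 149 mm, Ī = 29 524 500 mm⁴.
Top flange: 100 × 14, A = 1 400 mm², y = 291 mm, Ī = 22 867 mm⁴.
By symmetry the centroid is at mid-height, ȳ = 149 mm.
Transfer each piece to the horizontal axis through the centroid using Ī + A·d² with d = y − 149:
  bottom flange: d = -142 mm → contributes +28 252 467 mm⁴
  web: d = 0 mm → contributes +29 524 500 mm⁴
  top flange: d = 142 mm → contributes +28 252 467 mm⁴
Total I = 86 029 433 mm⁴.
Extreme fibre distance c = 149 mm; S = I/c = 577 379 mm³.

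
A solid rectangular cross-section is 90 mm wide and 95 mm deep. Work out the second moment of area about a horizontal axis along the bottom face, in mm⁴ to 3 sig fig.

The section: 90 × 95, A = 8 550 mm², y = 47.5 mm, Ī = 6 430 313 mm⁴.
Transfer it to the base of the section using Ī + A·d² with d = y − 0:
  the section: d = 47.5 mm → contributes +25 721 250 mm⁴
Total I = 25 721 250 mm⁴.

I_base ≈ 2.57 × 10⁷ mm⁴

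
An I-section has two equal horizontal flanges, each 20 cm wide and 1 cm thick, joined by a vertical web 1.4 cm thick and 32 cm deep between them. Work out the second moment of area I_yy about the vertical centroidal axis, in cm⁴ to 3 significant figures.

I_yy ≈ 1340 cm⁴

Treat the section as a set of non-overlapping primitives; coordinates are from the bounding-box lower-left.
Bottom flange: 20 × 1, A = 20 cm², x = 10 cm, Ī = 666.67 cm⁴.
Web: 1.4 × 32, A = 44.8 cm², x = 10 cm, Ī = 7.3173 cm⁴.
Top flange: 20 × 1, A = 20 cm², x = 10 cm, Ī = 666.67 cm⁴.
By symmetry the centroid is at mid-width, x̄ = 10 cm.
All pieces are centred on the vertical centroidal axis, so I = ΣĪ = 1340.7 cm⁴.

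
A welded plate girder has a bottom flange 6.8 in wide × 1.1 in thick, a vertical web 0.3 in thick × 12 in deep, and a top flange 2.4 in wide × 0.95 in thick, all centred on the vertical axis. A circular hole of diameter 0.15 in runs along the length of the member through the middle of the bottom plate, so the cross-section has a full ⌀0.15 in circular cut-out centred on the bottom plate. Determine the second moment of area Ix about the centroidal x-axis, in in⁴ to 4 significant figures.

Split into non-overlapping primitives; take the origin at the lower-left of the bounding box.
Bottom plate: 6.8 × 1.1, A = 7.48 in², y = 0.55 in, Ī = 0.754233 in⁴.
Web plate: 0.3 × 12, A = 3.6 in², y = 7.1 in, Ī = 43.2 in⁴.
Top plate: 2.4 × 0.95, A = 2.28 in², y = 13.575 in, Ī = 0.171475 in⁴.
Hole (subtracted): ⌀0.15, A = 0.0176715 in², y = 0.55 in, Ī = 0.0000248505 in⁴.
Centroid: ȳ = ΣA·y / ΣA = 4.54308 in.
Transfer each piece to the centroidal x-axis using Ī + A·d² with d = y − 4.54308:
  bottom plate: d = -3.99308 in → contributes +120.021 in⁴
  web plate: d = 2.55692 in → contributes +66.7362 in⁴
  top plate: d = 9.03192 in → contributes +186.164 in⁴
  hole: d = -3.99308 in → contributes −0.281791 in⁴
Total I = 372.639 in⁴.

Ix ≈ 372.6 in⁴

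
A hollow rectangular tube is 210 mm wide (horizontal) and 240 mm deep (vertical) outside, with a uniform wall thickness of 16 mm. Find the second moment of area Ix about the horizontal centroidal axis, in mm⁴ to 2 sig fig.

Ix ≈ 1.1 × 10⁸ mm⁴

Split into non-overlapping primitives; take the origin at the lower-left of the bounding box.
Outer rectangle: 210 × 240, A = 50 400 mm², y = 120 mm, Ī = 241 920 000 mm⁴.
Inner void (subtracted): 178 × 208, A = 37 024 mm², y = 120 mm, Ī = 133 483 861 mm⁴.
By symmetry the centroid is at mid-height, ȳ = 120 mm.
All pieces are centred on the horizontal centroidal axis, so I = ΣĪ (holes subtracted) = 108 436 139 mm⁴.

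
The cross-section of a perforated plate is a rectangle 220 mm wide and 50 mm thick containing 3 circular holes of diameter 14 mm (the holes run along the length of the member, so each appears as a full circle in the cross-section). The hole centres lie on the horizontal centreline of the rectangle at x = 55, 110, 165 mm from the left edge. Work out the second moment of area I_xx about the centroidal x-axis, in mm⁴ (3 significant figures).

I_xx ≈ 2.29 × 10⁶ mm⁴

Treat the section as a set of non-overlapping primitives; coordinates are from the bounding-box lower-left.
Plate: 220 × 50, A = 11 000 mm², y = 25 mm, Ī = 2 291 667 mm⁴.
Hole 1 (subtracted): ⌀14, A = 153.94 mm², y = 25 mm, Ī = 1885.7 mm⁴.
Hole 2 (subtracted): ⌀14, A = 153.94 mm², y = 25 mm, Ī = 1885.7 mm⁴.
Hole 3 (subtracted): ⌀14, A = 153.94 mm², y = 25 mm, Ī = 1885.7 mm⁴.
By symmetry the centroid is at mid-height, ȳ = 25 mm.
All pieces are centred on the centroidal x-axis, so I = ΣĪ (holes subtracted) = 2 286 009 mm⁴.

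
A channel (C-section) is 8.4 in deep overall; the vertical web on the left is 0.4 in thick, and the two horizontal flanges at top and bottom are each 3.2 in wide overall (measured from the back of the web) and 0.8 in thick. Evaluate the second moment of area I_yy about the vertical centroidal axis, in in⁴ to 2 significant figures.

Split into non-overlapping primitives; take the origin at the lower-left of the bounding box.
Web: 0.4 × 8.4, A = 3.36 in², x = 0.2 in, Ī = 0.0448 in⁴.
Top flange (beyond web): 2.8 × 0.8, A = 2.24 in², x = 1.8 in, Ī = 1.463 in⁴.
Bottom flange (beyond web): 2.8 × 0.8, A = 2.24 in², x = 1.8 in, Ī = 1.463 in⁴.
Centroid: x̄ = ΣA·x / ΣA = 1.114 in.
Transfer each piece to the vertical centroidal axis using Ī + A·d² with d = x − 1.114:
  web: d = -0.9143 in → contributes +2.853 in⁴
  top flange (beyond web): d = 0.6857 in → contributes +2.517 in⁴
  bottom flange (beyond web): d = 0.6857 in → contributes +2.517 in⁴
Total I = 7.887 in⁴.

I_yy ≈ 7.9 in⁴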